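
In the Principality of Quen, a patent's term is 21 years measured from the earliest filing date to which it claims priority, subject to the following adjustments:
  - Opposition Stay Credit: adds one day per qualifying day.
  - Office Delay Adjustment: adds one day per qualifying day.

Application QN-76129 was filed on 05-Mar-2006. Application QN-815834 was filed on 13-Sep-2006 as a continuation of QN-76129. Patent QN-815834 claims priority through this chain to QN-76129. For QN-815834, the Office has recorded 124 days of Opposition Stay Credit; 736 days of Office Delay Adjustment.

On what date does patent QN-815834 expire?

2029-07-12

Earliest priority filing: 5 March 2006.
Base term: 5 March 2006 + 21 years → 5 March 2027.
Opposition Stay Credit: +124 days → 7 July 2027.
Office Delay Adjustment: +736 days → 12 July 2029.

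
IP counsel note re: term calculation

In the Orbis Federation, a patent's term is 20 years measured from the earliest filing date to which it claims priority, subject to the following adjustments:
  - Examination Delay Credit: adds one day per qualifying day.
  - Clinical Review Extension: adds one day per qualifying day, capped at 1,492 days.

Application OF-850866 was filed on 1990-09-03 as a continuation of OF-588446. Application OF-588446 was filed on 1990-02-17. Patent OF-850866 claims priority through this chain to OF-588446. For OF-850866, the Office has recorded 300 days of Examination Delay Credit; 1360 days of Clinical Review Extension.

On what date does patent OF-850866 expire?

September 4, 2014

Earliest priority filing: 17 February 1990.
Base term: 17 February 1990 + 20 years → 17 February 2010.
Examination Delay Credit: +300 days → 14 December 2010.
Clinical Review Extension: 1360 days (within the 1492-day cap) → +1360 days → 4 September 2014.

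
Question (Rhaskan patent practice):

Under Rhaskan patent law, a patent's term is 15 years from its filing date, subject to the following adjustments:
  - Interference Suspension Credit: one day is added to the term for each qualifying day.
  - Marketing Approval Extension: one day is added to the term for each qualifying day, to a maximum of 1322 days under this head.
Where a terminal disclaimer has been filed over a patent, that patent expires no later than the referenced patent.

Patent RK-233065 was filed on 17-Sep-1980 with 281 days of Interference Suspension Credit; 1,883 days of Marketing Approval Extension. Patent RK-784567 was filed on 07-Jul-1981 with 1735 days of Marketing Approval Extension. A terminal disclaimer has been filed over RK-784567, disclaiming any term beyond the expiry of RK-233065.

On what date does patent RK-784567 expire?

Natural term of RK-784567:
  Base: filing + 15 years → 7 July 1996.
  Marketing Approval Extension: 1735 days claimed exceeds the 1322-day cap, so +1322 days → 19 February 2000.
Expiry of referenced patent RK-233065:
  Base: filing + 15 years → 17 September 1995.
  Interference Suspension Credit: +281 days → 24 June 1996.
  Marketing Approval Extension: 1883 days claimed exceeds the 1322-day cap, so +1322 days → 6 February 2000.
Terminal disclaimer: RK-784567 expires on the earlier of 19 February 2000 and 6 February 2000.

2000-02-06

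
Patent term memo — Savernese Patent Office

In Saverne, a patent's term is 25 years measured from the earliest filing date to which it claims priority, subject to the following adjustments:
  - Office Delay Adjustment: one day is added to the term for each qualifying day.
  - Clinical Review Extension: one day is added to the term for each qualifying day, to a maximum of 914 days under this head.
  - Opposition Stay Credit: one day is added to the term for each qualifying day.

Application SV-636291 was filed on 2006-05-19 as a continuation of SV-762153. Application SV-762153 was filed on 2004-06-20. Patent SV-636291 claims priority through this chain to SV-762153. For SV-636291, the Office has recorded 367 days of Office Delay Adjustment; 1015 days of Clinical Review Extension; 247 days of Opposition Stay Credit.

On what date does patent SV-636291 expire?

Earliest priority filing: 20 June 2004.
Base term: 20 June 2004 + 25 years → 20 June 2029.
Office Delay Adjustment: +367 days → 22 June 2030.
Clinical Review Extension: 1015 days claimed exceeds the 914-day cap, so +914 days → 22 December 2032.
Opposition Stay Credit: +247 days → 26 August 2033.

August 26, 2033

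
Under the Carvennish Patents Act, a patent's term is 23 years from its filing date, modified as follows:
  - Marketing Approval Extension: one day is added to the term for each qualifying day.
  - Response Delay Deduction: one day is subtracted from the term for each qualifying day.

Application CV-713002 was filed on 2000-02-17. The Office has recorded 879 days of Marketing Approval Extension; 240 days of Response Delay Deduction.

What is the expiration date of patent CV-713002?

Base term: filing date + 23 years → 17 February 2023.
Marketing Approval Extension: +879 days → 15 July 2025.
Response Delay Deduction: −240 days → 17 November 2024.

November 17, 2024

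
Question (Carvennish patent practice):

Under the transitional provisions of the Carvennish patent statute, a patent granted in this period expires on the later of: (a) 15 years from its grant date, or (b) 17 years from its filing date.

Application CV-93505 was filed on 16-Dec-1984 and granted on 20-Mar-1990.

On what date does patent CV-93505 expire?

March 20, 2005

(a) grant + 15 years → 20 March 2005.
(b) filing + 17 years → 16 December 2001.
Later of the two: 20 March 2005.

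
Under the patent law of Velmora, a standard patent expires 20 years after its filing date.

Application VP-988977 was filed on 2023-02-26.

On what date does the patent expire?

Filing date + 20 years → 26 February 2043.

February 26, 2043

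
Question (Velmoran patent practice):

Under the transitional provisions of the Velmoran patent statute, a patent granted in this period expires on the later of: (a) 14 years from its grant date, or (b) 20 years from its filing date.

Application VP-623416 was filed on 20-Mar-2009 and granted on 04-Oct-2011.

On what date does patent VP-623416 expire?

March 20, 2029

(a) grant + 14 years → 4 October 2025.
(b) filing + 20 years → 20 March 2029.
Later of the two: 20 March 2029.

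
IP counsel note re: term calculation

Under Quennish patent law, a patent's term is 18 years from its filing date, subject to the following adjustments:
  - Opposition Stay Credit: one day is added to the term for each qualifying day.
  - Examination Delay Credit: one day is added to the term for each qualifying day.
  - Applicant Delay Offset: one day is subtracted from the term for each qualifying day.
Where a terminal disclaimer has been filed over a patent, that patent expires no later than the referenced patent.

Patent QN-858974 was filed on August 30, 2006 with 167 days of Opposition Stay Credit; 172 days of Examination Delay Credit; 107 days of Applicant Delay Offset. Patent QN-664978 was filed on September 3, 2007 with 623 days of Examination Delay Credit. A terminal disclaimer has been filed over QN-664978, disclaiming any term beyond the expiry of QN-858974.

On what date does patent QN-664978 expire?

Natural term of QN-664978:
  Base: filing + 18 years → 3 September 2025.
  Examination Delay Credit: +623 days → 19 May 2027.
Expiry of referenced patent QN-858974:
  Base: filing + 18 years → 30 August 2024.
  Opposition Stay Credit: +167 days → 13 February 2025.
  Examination Delay Credit: +172 days → 4 August 2025.
  Applicant Delay Offset: −107 days → 19 April 2025.
Terminal disclaimer: QN-664978 expires on the earlier of 19 May 2027 and 19 April 2025.

2025-04-19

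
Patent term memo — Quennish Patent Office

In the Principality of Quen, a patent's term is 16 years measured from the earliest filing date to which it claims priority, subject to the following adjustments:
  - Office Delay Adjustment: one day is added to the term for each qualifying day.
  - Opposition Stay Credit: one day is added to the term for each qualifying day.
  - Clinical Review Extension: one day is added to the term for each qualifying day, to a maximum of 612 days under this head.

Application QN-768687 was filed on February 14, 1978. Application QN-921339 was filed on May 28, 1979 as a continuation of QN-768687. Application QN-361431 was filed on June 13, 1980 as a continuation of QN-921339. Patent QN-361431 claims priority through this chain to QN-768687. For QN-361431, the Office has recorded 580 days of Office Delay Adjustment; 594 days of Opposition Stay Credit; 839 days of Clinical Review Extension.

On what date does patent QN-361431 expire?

Earliest priority filing: 14 February 1978.
Base term: 14 February 1978 + 16 years → 14 February 1994.
Office Delay Adjustment: +580 days → 17 September 1995.
Opposition Stay Credit: +594 days → 3 May 1997.
Clinical Review Extension: 839 days claimed exceeds the 612-day cap, so +612 days → 5 January 1999.

January 5, 1999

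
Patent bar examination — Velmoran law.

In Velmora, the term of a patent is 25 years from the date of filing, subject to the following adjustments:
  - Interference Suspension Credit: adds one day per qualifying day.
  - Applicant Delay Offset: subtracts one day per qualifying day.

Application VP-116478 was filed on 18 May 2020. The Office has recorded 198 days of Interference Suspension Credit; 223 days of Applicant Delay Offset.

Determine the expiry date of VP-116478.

2045-04-23

Base term: filing date + 25 years → 18 May 2045.
Interference Suspension Credit: +198 days → 2 December 2045.
Applicant Delay Offset: −223 days → 23 April 2045.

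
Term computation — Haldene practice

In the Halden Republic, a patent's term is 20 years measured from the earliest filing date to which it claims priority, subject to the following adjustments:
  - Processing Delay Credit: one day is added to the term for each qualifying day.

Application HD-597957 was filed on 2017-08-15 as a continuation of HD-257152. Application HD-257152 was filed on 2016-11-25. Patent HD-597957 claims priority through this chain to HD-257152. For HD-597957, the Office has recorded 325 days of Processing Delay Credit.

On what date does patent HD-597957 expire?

Earliest priority filing: 25 November 2016.
Base term: 25 November 2016 + 20 years → 25 November 2036.
Processing Delay Credit: +325 days → 16 October 2037.

October 16, 2037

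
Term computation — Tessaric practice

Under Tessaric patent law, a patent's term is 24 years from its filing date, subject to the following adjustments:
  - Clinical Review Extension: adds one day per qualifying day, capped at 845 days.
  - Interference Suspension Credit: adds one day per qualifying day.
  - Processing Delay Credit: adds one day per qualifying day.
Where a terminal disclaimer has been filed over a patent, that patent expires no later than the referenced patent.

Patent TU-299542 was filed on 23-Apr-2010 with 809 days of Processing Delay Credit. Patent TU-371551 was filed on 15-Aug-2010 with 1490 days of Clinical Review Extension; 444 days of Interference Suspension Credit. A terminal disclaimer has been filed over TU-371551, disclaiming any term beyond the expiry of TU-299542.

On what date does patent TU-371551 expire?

Natural term of TU-371551:
  Base: filing + 24 years → 15 August 2034.
  Clinical Review Extension: 1490 days claimed exceeds the 845-day cap, so +845 days → 7 December 2036.
  Interference Suspension Credit: +444 days → 24 February 2038.
Expiry of referenced patent TU-299542:
  Base: filing + 24 years → 23 April 2034.
  Processing Delay Credit: +809 days → 10 July 2036.
Terminal disclaimer: TU-371551 expires on the earlier of 24 February 2038 and 10 July 2036.

July 10, 2036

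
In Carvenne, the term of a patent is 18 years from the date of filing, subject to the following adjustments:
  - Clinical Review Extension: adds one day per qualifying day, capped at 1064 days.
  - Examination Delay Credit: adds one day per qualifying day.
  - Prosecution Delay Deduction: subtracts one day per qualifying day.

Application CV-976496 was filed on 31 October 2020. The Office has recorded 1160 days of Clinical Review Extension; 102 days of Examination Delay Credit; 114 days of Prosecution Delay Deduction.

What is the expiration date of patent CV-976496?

Base term: filing date + 18 years → 31 October 2038.
Clinical Review Extension: 1160 days claimed exceeds the 1064-day cap, so +1064 days → 29 September 2041.
Examination Delay Credit: +102 days → 9 January 2042.
Prosecution Delay Deduction: −114 days → 17 September 2041.

2041-09-17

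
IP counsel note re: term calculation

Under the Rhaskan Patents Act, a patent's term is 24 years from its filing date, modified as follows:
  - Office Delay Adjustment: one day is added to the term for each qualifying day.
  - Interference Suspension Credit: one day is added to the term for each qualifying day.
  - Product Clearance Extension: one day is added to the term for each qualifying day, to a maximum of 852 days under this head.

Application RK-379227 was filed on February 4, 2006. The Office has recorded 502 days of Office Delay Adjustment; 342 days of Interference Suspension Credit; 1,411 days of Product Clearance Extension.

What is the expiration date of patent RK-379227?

Base term: filing date + 24 years → 4 February 2030.
Office Delay Adjustment: +502 days → 21 June 2031.
Interference Suspension Credit: +342 days → 28 May 2032.
Product Clearance Extension: 1411 days claimed exceeds the 852-day cap, so +852 days → 27 September 2034.

September 27, 2034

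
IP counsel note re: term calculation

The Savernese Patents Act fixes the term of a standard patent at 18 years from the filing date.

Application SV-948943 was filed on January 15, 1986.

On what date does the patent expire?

January 15, 2004

Filing date + 18 years → 15 January 2004.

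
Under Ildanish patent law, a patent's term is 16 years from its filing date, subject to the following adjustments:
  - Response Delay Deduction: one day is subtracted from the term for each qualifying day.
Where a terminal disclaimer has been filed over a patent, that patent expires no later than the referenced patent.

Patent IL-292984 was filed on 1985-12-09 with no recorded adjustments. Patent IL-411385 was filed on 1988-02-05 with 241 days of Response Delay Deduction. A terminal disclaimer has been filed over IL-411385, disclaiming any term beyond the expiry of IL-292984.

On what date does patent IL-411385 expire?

2001-12-09

Natural term of IL-411385:
  Base: filing + 16 years → 5 February 2004.
  Response Delay Deduction: −241 days → 9 June 2003.
Expiry of referenced patent IL-292984:
  Base: filing + 16 years → 9 December 2001.
Terminal disclaimer: IL-411385 expires on the earlier of 9 June 2003 and 9 December 2001.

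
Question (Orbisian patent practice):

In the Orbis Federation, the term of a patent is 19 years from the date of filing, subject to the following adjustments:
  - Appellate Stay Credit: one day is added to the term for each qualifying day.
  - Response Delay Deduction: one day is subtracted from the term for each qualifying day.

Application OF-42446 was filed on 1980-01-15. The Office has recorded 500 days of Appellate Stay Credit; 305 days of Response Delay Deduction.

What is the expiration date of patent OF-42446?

July 29, 1999

Base term: filing date + 19 years → 15 January 1999.
Appellate Stay Credit: +500 days → 29 May 2000.
Response Delay Deduction: −305 days → 29 July 1999.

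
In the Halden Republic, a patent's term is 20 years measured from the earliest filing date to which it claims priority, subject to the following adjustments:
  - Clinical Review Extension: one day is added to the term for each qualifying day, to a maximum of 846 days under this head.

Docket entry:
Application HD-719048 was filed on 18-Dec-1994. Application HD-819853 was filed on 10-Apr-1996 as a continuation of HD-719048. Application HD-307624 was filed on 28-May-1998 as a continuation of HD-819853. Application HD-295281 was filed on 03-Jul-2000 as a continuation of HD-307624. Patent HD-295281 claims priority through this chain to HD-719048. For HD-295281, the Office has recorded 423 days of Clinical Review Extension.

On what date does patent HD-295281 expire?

Earliest priority filing: 18 December 1994.
Base term: 18 December 1994 + 20 years → 18 December 2014.
Clinical Review Extension: 423 days (within the 846-day cap) → +423 days → 14 February 2016.

February 14, 2016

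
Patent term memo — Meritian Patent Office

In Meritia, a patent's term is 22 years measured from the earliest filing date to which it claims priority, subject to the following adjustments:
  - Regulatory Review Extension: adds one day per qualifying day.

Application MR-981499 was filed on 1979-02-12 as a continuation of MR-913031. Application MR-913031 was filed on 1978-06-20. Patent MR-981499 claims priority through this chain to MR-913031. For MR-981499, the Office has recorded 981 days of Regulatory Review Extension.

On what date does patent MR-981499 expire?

Earliest priority filing: 20 June 1978.
Base term: 20 June 1978 + 22 years → 20 June 2000.
Regulatory Review Extension: +981 days → 26 February 2003.

2003-02-26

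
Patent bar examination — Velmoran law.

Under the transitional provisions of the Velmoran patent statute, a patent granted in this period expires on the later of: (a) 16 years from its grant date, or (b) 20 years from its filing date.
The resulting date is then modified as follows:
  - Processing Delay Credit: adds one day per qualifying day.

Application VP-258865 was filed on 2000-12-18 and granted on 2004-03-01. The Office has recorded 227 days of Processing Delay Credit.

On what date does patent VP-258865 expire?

2021-08-02

(a) grant + 16 years → 1 March 2020.
(b) filing + 20 years → 18 December 2020.
Later of the two: 18 December 2020.
Processing Delay Credit: +227 days → 2 August 2021.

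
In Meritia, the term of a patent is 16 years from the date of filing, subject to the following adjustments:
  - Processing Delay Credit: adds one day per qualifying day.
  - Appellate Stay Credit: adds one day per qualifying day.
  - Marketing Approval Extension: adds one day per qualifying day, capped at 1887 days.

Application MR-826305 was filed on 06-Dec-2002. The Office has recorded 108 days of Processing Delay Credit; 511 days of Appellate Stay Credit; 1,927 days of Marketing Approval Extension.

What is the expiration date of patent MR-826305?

October 16, 2025

Base term: filing date + 16 years → 6 December 2018.
Processing Delay Credit: +108 days → 24 March 2019.
Appellate Stay Credit: +511 days → 16 August 2020.
Marketing Approval Extension: 1927 days claimed exceeds the 1887-day cap, so +1887 days → 16 October 2025.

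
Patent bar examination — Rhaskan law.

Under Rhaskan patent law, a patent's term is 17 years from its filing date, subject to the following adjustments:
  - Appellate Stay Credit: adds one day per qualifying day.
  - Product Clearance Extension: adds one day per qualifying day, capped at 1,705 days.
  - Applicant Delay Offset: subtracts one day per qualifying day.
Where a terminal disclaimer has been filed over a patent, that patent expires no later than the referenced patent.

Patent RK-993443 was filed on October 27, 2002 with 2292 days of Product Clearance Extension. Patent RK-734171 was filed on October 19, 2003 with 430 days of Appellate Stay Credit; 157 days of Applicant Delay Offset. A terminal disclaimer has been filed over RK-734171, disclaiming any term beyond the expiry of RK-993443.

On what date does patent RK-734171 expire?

2021-07-19

Natural term of RK-734171:
  Base: filing + 17 years → 19 October 2020.
  Appellate Stay Credit: +430 days → 23 December 2021.
  Applicant Delay Offset: −157 days → 19 July 2021.
Expiry of referenced patent RK-993443:
  Base: filing + 17 years → 27 October 2019.
  Product Clearance Extension: 2292 days claimed exceeds the 1705-day cap, so +1705 days → 27 June 2024.
Terminal disclaimer: RK-734171 expires on the earlier of 19 July 2021 and 27 June 2024.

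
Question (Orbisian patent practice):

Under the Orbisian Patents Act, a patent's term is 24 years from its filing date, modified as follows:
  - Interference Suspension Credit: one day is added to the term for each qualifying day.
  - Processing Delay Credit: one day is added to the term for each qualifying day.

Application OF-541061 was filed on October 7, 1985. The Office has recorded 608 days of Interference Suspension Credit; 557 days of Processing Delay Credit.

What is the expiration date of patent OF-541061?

2012-12-15

Base term: filing date + 24 years → 7 October 2009.
Interference Suspension Credit: +608 days → 7 June 2011.
Processing Delay Credit: +557 days → 15 December 2012.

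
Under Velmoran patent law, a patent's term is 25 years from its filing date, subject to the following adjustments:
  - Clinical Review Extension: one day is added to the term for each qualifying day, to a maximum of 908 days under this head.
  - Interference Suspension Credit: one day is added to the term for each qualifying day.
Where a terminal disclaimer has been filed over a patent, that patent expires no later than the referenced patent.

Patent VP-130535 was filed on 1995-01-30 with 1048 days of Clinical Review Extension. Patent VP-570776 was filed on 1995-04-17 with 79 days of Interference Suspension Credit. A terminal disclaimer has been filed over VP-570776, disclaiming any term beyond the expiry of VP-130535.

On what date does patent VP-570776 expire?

July 5, 2020

Natural term of VP-570776:
  Base: filing + 25 years → 17 April 2020.
  Interference Suspension Credit: +79 days → 5 July 2020.
Expiry of referenced patent VP-130535:
  Base: filing + 25 years → 30 January 2020.
  Clinical Review Extension: 1048 days claimed exceeds the 908-day cap, so +908 days → 26 July 2022.
Terminal disclaimer: VP-570776 expires on the earlier of 5 July 2020 and 26 July 2022.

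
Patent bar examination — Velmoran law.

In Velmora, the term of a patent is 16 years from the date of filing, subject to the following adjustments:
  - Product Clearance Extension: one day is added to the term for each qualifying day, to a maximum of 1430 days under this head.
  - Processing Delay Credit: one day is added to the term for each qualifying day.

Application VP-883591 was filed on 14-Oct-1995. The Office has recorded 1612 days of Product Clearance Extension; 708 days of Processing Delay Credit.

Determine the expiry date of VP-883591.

Base term: filing date + 16 years → 14 October 2011.
Product Clearance Extension: 1612 days claimed exceeds the 1430-day cap, so +1430 days → 13 September 2015.
Processing Delay Credit: +708 days → 21 August 2017.

2017-08-21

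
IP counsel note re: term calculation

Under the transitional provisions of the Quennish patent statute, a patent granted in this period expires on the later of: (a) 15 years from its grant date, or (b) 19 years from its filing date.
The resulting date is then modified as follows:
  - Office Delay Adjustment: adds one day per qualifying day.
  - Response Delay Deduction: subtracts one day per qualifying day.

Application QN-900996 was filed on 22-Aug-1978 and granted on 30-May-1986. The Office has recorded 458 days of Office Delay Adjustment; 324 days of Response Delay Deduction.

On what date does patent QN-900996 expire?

2001-10-11

(a) grant + 15 years → 30 May 2001.
(b) filing + 19 years → 22 August 1997.
Later of the two: 30 May 2001.
Office Delay Adjustment: +458 days → 31 August 2002.
Response Delay Deduction: −324 days → 11 October 2001.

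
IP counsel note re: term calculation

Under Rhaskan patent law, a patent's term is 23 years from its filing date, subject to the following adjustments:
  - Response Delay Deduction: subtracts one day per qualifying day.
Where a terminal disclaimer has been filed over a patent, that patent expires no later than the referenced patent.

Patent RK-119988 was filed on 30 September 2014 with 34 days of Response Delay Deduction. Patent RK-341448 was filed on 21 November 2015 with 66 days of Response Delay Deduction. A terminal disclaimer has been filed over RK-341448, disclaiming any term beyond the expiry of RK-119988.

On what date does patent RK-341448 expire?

Natural term of RK-341448:
  Base: filing + 23 years → 21 November 2038.
  Response Delay Deduction: −66 days → 16 September 2038.
Expiry of referenced patent RK-119988:
  Base: filing + 23 years → 30 September 2037.
  Response Delay Deduction: −34 days → 27 August 2037.
Terminal disclaimer: RK-341448 expires on the earlier of 16 September 2038 and 27 August 2037.

August 27, 2037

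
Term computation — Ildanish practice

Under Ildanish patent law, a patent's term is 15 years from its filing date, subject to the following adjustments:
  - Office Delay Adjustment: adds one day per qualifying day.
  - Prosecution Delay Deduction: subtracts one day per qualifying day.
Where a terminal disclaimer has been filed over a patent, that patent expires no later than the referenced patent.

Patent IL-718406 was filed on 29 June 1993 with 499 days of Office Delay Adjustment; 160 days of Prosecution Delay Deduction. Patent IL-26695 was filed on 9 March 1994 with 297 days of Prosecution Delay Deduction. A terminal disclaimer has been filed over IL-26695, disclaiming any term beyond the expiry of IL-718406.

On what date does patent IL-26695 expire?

2008-05-16

Natural term of IL-26695:
  Base: filing + 15 years → 9 March 2009.
  Prosecution Delay Deduction: −297 days → 16 May 2008.
Expiry of referenced patent IL-718406:
  Base: filing + 15 years → 29 June 2008.
  Office Delay Adjustment: +499 days → 10 November 2009.
  Prosecution Delay Deduction: −160 days → 3 June 2009.
Terminal disclaimer: IL-26695 expires on the earlier of 16 May 2008 and 3 June 2009.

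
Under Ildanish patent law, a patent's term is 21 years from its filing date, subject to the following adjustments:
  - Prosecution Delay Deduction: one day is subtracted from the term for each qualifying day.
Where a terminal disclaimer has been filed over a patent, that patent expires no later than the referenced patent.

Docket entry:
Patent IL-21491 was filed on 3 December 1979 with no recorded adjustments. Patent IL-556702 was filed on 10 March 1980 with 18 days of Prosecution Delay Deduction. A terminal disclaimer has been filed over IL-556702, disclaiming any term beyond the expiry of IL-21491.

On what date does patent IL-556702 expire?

Natural term of IL-556702:
  Base: filing + 21 years → 10 March 2001.
  Prosecution Delay Deduction: −18 days → 20 February 2001.
Expiry of referenced patent IL-21491:
  Base: filing + 21 years → 3 December 2000.
Terminal disclaimer: IL-556702 expires on the earlier of 20 February 2001 and 3 December 2000.

December 3, 2000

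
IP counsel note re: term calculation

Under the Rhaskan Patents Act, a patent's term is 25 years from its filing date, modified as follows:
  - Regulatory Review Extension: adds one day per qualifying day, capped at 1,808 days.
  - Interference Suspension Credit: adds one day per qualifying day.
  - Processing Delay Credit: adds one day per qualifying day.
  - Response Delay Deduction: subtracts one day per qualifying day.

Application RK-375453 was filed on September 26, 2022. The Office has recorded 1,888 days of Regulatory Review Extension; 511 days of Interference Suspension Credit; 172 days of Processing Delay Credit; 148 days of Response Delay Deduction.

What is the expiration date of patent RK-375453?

Base term: filing date + 25 years → 26 September 2047.
Regulatory Review Extension: 1888 days claimed exceeds the 1808-day cap, so +1808 days → 7 September 2052.
Interference Suspension Credit: +511 days → 31 January 2054.
Processing Delay Credit: +172 days → 22 July 2054.
Response Delay Deduction: −148 days → 24 February 2054.

February 24, 2054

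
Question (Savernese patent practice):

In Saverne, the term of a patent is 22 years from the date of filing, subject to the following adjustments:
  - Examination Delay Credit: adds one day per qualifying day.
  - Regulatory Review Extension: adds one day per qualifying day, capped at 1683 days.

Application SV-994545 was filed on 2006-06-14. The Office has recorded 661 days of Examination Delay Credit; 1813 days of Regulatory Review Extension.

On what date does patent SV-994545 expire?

2034-11-14

Base term: filing date + 22 years → 14 June 2028.
Examination Delay Credit: +661 days → 6 April 2030.
Regulatory Review Extension: 1813 days claimed exceeds the 1683-day cap, so +1683 days → 14 November 2034.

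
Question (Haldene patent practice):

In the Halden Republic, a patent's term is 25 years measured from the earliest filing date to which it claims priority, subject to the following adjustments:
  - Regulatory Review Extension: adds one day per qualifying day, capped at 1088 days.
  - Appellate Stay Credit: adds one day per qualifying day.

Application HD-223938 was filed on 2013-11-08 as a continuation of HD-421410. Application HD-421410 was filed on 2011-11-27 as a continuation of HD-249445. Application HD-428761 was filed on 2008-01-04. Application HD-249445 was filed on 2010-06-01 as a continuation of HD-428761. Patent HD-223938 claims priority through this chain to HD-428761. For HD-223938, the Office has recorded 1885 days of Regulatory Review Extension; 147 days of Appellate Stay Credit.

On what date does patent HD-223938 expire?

2036-05-23

Earliest priority filing: 4 January 2008.
Base term: 4 January 2008 + 25 years → 4 January 2033.
Regulatory Review Extension: 1885 days claimed exceeds the 1088-day cap, so +1088 days → 28 December 2035.
Appellate Stay Credit: +147 days → 23 May 2036.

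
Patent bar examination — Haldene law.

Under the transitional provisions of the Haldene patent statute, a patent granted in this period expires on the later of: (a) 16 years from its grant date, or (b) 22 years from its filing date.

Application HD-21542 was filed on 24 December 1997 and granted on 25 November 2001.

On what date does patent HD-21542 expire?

2019-12-24

(a) grant + 16 years → 25 November 2017.
(b) filing + 22 years → 24 December 2019.
Later of the two: 24 December 2019.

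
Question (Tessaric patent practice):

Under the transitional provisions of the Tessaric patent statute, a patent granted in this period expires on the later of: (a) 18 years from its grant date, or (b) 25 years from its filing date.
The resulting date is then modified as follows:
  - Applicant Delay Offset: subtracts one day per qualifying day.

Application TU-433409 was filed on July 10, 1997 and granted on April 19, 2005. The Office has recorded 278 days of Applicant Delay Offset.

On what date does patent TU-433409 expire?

July 15, 2022

(a) grant + 18 years → 19 April 2023.
(b) filing + 25 years → 10 July 2022.
Later of the two: 19 April 2023.
Applicant Delay Offset: −278 days → 15 July 2022.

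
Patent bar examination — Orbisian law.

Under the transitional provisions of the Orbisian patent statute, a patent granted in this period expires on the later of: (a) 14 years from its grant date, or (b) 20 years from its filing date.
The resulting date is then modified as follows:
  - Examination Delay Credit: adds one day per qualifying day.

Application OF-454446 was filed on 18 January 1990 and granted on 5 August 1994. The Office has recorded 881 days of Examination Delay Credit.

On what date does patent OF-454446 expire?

(a) grant + 14 years → 5 August 2008.
(b) filing + 20 years → 18 January 2010.
Later of the two: 18 January 2010.
Examination Delay Credit: +881 days → 17 June 2012.

June 17, 2012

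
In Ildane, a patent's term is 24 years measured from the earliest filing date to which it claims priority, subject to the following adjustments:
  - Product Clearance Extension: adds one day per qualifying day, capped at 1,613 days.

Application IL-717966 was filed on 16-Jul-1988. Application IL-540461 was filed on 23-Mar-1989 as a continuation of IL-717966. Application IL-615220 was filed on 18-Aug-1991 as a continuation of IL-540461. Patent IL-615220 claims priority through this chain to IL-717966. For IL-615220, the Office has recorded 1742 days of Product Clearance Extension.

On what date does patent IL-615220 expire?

Earliest priority filing: 16 July 1988.
Base term: 16 July 1988 + 24 years → 16 July 2012.
Product Clearance Extension: 1742 days claimed exceeds the 1613-day cap, so +1613 days → 15 December 2016.

2016-12-15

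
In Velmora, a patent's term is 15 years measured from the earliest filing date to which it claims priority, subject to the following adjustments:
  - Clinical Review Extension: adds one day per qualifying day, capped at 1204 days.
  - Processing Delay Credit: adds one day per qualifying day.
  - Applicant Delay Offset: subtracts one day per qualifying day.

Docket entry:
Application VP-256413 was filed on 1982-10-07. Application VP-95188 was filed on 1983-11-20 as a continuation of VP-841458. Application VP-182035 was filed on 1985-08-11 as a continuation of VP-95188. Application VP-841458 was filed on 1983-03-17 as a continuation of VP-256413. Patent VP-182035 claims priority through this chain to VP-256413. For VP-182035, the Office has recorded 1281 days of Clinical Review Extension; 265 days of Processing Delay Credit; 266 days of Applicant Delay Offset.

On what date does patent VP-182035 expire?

Earliest priority filing: 7 October 1982.
Base term: 7 October 1982 + 15 years → 7 October 1997.
Clinical Review Extension: 1281 days claimed exceeds the 1204-day cap, so +1204 days → 23 January 2001.
Processing Delay Credit: +265 days → 15 October 2001.
Applicant Delay Offset: −266 days → 22 January 2001.

January 22, 2001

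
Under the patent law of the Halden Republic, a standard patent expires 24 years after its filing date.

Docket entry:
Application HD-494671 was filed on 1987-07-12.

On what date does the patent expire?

Filing date + 24 years → 12 July 2011.

July 12, 2011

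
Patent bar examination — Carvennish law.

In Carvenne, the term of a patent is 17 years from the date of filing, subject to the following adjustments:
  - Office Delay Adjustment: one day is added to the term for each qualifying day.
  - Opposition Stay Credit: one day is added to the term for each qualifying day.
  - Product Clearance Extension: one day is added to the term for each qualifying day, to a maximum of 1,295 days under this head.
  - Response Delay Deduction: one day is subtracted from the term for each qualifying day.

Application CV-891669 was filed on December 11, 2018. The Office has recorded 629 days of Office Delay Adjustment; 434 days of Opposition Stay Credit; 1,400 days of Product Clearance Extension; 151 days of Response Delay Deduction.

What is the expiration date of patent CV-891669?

Base term: filing date + 17 years → 11 December 2035.
Office Delay Adjustment: +629 days → 31 August 2037.
Opposition Stay Credit: +434 days → 8 November 2038.
Product Clearance Extension: 1400 days claimed exceeds the 1295-day cap, so +1295 days → 26 May 2042.
Response Delay Deduction: −151 days → 26 December 2041.

December 26, 2041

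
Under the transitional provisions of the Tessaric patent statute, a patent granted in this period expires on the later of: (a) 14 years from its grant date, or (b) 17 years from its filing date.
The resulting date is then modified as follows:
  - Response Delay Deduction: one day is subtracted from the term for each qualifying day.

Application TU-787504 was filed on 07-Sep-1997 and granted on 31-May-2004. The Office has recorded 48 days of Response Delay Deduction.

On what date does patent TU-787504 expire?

(a) grant + 14 years → 31 May 2018.
(b) filing + 17 years → 7 September 2014.
Later of the two: 31 May 2018.
Response Delay Deduction: −48 days → 13 April 2018.

2018-04-13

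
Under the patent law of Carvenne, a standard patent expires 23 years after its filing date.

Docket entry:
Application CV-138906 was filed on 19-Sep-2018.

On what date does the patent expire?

Filing date + 23 years → 19 September 2041.

2041-09-19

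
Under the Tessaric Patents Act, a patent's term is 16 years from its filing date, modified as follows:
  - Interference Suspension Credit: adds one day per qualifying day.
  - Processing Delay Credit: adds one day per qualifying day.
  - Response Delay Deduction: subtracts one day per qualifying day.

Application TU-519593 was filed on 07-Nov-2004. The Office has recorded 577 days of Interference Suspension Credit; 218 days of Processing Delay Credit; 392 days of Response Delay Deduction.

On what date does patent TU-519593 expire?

Base term: filing date + 16 years → 7 November 2020.
Interference Suspension Credit: +577 days → 7 June 2022.
Processing Delay Credit: +218 days → 11 January 2023.
Response Delay Deduction: −392 days → 15 December 2021.

December 15, 2021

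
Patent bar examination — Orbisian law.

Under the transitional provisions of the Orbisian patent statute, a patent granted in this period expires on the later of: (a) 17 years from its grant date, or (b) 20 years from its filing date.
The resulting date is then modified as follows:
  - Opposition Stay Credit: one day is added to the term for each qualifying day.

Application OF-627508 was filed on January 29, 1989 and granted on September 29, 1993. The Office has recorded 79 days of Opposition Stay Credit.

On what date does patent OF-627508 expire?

(a) grant + 17 years → 29 September 2010.
(b) filing + 20 years → 29 January 2009.
Later of the two: 29 September 2010.
Opposition Stay Credit: +79 days → 17 December 2010.

December 17, 2010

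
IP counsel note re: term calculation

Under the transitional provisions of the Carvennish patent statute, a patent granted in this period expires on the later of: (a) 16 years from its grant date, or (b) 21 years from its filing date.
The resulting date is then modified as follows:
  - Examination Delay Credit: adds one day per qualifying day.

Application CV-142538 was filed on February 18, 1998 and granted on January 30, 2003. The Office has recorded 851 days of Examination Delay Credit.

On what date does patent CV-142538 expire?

(a) grant + 16 years → 30 January 2019.
(b) filing + 21 years → 18 February 2019.
Later of the two: 18 February 2019.
Examination Delay Credit: +851 days → 18 June 2021.

June 18, 2021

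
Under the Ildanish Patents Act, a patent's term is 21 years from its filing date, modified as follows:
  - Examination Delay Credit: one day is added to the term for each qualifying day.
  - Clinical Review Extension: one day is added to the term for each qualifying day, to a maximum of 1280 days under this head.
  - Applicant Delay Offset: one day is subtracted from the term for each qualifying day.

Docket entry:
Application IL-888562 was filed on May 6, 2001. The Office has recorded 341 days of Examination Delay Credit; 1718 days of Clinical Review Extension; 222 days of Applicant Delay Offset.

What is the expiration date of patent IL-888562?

March 5, 2026

Base term: filing date + 21 years → 6 May 2022.
Examination Delay Credit: +341 days → 12 April 2023.
Clinical Review Extension: 1718 days claimed exceeds the 1280-day cap, so +1280 days → 13 October 2026.
Applicant Delay Offset: −222 days → 5 March 2026.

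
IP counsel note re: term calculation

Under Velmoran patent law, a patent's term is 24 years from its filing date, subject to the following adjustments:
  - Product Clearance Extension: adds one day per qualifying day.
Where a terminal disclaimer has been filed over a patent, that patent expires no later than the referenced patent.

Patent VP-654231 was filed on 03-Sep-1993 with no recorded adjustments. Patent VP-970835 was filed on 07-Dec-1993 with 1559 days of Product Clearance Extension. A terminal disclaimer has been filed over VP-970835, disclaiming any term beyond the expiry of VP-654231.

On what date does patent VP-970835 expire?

Natural term of VP-970835:
  Base: filing + 24 years → 7 December 2017.
  Product Clearance Extension: +1559 days → 15 March 2022.
Expiry of referenced patent VP-654231:
  Base: filing + 24 years → 3 September 2017.
Terminal disclaimer: VP-970835 expires on the earlier of 15 March 2022 and 3 September 2017.

September 3, 2017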